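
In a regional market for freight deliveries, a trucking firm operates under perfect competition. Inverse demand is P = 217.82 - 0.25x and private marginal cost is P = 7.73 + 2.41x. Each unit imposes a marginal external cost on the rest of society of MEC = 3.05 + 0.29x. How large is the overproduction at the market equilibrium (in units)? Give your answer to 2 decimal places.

8.80 units

Market equilibrium (private): 7.73 + 2.41x = 217.82 - 0.25x → x_m = 78.9812.
Social marginal cost = private MC + MEC = 10.78 + 2.70x.
Set SMC = demand: 10.78 + 2.70x = 217.82 - 0.25x → x* = 70.1831.
Gap = |78.9812 − 70.1831| = 8.7981.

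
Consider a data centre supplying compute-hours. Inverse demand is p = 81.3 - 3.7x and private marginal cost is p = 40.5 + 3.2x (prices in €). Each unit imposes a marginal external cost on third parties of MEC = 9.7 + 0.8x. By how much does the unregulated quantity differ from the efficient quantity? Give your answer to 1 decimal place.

1.9 units

Market equilibrium (private): 40.5 + 3.2x = 81.3 - 3.7x → x_m = 5.9130.
Social marginal cost = private MC + MEC = 50.2 + 4.0x.
Set SMC = demand: 50.2 + 4.0x = 81.3 - 3.7x → x* = 4.0390.
Gap = |5.9130 − 4.0390| = 1.8740.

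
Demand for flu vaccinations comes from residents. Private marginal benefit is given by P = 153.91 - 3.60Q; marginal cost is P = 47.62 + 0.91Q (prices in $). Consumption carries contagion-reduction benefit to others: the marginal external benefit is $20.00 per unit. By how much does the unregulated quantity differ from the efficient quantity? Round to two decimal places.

Market equilibrium (private): 47.62 + 0.91Q = 153.91 - 3.60Q → Q_m = 23.5676.
Social marginal benefit = demand + MEB = 173.91 - 3.60Q.
Set SMB = MC: 173.91 - 3.60Q = 47.62 + 0.91Q → Q* = 28.0022.
Gap = |23.5676 − 28.0022| = 4.4346.

4.43 units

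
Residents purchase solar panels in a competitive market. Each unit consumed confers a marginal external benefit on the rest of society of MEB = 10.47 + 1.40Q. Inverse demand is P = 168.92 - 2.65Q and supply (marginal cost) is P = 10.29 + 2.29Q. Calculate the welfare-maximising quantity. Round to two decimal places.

Social marginal benefit = demand + MEB = 179.39 - 1.25Q.
Set SMB = MC: 179.39 - 1.25Q = 10.29 + 2.29Q → Q* = 47.7684.

Q* = 47.77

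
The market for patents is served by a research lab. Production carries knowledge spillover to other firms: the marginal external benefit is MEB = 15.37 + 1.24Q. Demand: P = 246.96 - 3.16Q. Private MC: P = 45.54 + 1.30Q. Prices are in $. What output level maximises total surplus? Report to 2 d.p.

Q* = 67.33

Social marginal cost = private MC − MEB = 30.17 + 0.06Q.
Set SMC = demand: 30.17 + 0.06Q = 246.96 - 3.16Q → Q* = 67.3261.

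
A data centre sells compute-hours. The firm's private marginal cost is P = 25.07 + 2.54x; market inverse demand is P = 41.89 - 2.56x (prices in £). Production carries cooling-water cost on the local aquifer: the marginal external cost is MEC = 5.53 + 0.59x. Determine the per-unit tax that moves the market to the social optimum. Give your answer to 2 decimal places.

Social marginal cost = private MC + MEC = 30.60 + 3.13x.
Set SMC = demand: 30.60 + 3.13x = 41.89 - 2.56x → x* = 1.9842.
The Pigouvian tax equals MEC at x*: 5.53 + 0.59×1.9842 = 6.7007.

tax = £6.70 per unit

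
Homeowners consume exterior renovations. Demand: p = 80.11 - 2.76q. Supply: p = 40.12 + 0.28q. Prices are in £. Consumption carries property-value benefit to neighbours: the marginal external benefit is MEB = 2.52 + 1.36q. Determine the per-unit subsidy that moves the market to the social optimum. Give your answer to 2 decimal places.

Social marginal benefit = demand + MEB = 82.63 - 1.40q.
Set SMB = MC: 82.63 - 1.40q = 40.12 + 0.28q → q* = 25.3036.
The Pigouvian subsidy equals MEB at q*: 2.52 + 1.36×25.3036 = 36.9329.

subsidy = £36.93 per unit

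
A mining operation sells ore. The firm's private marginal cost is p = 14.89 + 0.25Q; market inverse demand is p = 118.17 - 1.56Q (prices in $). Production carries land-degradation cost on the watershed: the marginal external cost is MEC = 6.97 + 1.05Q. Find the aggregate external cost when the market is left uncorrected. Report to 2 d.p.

Market equilibrium (private): 14.89 + 0.25Q = 118.17 - 1.56Q → Q_m = 57.0608.
Total external cost = ∫₀^{Q_m} (6.97 + 1.05Q) dQ = 6.97×57.0608 + ½×1.05×57.0608² = 2107.0796.

$2107.08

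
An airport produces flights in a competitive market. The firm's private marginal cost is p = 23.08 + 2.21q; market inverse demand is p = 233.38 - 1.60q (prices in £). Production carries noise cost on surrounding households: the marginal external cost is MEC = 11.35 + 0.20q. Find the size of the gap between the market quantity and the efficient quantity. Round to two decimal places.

Market equilibrium (private): 23.08 + 2.21q = 233.38 - 1.60q → q_m = 55.1969.
Social marginal cost = private MC + MEC = 34.43 + 2.41q.
Set SMC = demand: 34.43 + 2.41q = 233.38 - 1.60q → q* = 49.6135.
Gap = |55.1969 − 49.6135| = 5.5834.

5.58 units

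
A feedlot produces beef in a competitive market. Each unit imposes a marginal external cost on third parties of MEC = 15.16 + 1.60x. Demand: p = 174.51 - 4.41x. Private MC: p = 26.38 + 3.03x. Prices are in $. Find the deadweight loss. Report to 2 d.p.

Market equilibrium (private): 26.38 + 3.03x = 174.51 - 4.41x → x_m = 19.9099.
Social marginal cost = private MC + MEC = 41.54 + 4.63x.
Set SMC = demand: 41.54 + 4.63x = 174.51 - 4.41x → x* = 14.7091.
The welfare-loss triangle has base |x_m − x*| and height MEC(x_m) (the vertical gap between SMC and demand is zero at x* and MEC at x_m).
DWL = ½ × 5.2008 × 47.0159 = 122.2601.

DWL = $122.26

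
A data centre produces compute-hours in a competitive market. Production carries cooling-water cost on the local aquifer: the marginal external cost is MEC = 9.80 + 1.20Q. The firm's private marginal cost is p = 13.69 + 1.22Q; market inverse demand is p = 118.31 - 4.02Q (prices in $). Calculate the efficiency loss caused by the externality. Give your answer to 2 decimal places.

DWL = $88.48

Market equilibrium (private): 13.69 + 1.22Q = 118.31 - 4.02Q → Q_m = 19.9656.
Social marginal cost = private MC + MEC = 23.49 + 2.42Q.
Set SMC = demand: 23.49 + 2.42Q = 118.31 - 4.02Q → Q* = 14.7236.
The loss is the area between SMC and demand from Q* to Q_m; with linear curves that's a triangle of height MEC(Q_m).
DWL = ½ × 5.2420 × 33.7588 = 88.4818.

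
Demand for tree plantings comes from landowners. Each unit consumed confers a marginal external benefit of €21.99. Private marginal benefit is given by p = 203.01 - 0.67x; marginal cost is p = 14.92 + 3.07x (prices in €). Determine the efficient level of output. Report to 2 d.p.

x* = 56.17

Social marginal benefit = demand + MEB = 225.00 - 0.67x.
Set SMB = MC: 225.00 - 0.67x = 14.92 + 3.07x → x* = 56.1711.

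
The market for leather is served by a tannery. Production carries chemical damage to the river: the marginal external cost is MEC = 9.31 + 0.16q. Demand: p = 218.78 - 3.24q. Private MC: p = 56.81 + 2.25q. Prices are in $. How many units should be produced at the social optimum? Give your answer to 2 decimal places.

q* = 27.02

Social marginal cost = private MC + MEC = 66.12 + 2.41q.
Set SMC = demand: 66.12 + 2.41q = 218.78 - 3.24q → q* = 27.0195.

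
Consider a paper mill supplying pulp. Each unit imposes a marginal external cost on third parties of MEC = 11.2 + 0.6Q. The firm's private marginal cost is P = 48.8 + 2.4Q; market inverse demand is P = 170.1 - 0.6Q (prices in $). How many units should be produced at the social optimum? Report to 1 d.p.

Q* = 30.6

Social marginal cost = private MC + MEC = 60.0 + 3.0Q.
Set SMC = demand: 60.0 + 3.0Q = 170.1 - 0.6Q → Q* = 30.5833.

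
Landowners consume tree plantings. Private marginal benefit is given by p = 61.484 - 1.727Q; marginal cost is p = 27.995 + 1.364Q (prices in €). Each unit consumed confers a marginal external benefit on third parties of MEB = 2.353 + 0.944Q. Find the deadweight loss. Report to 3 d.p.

Market equilibrium (private): 27.995 + 1.364Q = 61.484 - 1.727Q → Q_m = 10.8344.
Social marginal benefit = demand + MEB = 63.837 - 0.783Q.
Set SMB = MC: 63.837 - 0.783Q = 27.995 + 1.364Q → Q* = 16.6940.
The welfare-loss triangle has base |Q_m − Q*| and height MEB(Q_m) (the vertical gap between SMB and MC is zero at Q* and MEB at Q_m).
DWL = ½ × 5.8596 × 12.5806 = 36.8586.

DWL = €36.859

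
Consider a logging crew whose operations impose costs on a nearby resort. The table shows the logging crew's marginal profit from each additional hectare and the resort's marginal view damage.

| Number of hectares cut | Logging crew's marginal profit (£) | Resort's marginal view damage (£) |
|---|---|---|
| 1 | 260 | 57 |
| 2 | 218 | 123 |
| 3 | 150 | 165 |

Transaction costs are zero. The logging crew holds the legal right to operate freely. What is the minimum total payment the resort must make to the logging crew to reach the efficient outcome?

£150

Left alone the logging crew would choose level 3 (marginal profit stays positive).
Efficient level: k* = 2 (marginal profit ≥ marginal view damage through 2).
The resort must at least cover the logging crew's forgone profit from cutting 3→2: 150 = 150.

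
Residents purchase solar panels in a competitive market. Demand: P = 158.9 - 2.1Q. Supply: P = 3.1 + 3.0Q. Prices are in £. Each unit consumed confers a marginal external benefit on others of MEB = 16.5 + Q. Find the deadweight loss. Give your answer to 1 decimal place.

Market equilibrium (private): 3.1 + 3.0Q = 158.9 - 2.1Q → Q_m = 30.5490.
Social marginal benefit = demand + MEB = 175.4 - 1.1Q.
Set SMB = MC: 175.4 - 1.1Q = 3.1 + 3.0Q → Q* = 42.0244.
Height of the DWL triangle at Q_m is SMB(Q_m) − MC(Q_m) = MEB(Q_m) = 47.0490.
DWL = ½ × 11.4754 × 47.0490 = 269.9530.

DWL = £270.0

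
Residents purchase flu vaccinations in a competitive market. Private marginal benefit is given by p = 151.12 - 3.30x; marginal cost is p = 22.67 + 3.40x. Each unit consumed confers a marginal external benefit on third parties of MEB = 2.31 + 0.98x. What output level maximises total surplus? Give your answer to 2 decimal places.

x* = 22.86

Social marginal benefit = demand + MEB = 153.43 - 2.32x.
Set SMB = MC: 153.43 - 2.32x = 22.67 + 3.40x → x* = 22.8601.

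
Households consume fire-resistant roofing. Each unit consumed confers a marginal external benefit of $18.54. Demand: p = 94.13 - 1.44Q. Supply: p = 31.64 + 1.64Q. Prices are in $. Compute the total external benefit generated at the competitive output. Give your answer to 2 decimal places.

$376.16

Market equilibrium (private): 31.64 + 1.64Q = 94.13 - 1.44Q → Q_m = 20.2890.
Total external benefit = MEB × Q_m = 18.54 × 20.2890 = 376.1581.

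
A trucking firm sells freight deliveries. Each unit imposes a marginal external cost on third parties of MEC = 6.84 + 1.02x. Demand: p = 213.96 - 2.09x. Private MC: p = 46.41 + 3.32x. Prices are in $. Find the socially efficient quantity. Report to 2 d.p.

x* = 24.99

Social marginal cost = private MC + MEC = 53.25 + 4.34x.
Set SMC = demand: 53.25 + 4.34x = 213.96 - 2.09x → x* = 24.9938.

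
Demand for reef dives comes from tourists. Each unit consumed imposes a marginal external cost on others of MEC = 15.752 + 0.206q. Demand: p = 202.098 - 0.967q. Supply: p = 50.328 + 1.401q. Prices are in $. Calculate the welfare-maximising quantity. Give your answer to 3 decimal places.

Social marginal benefit = demand − MEC = 186.346 - 1.173q.
Set SMB = MC: 186.346 - 1.173q = 50.328 + 1.401q → q* = 52.8430.

q* = 52.843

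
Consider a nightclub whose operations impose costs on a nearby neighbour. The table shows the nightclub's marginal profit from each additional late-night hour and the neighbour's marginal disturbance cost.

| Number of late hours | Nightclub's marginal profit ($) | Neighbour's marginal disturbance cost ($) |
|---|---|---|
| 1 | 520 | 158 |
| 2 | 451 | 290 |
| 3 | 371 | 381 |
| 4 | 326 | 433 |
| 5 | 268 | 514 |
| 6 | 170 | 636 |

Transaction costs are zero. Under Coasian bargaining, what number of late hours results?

Bargaining reaches the level where marginal profit last exceeds marginal disturbance cost.
That holds through level 2 (451 ≥ 290) but not at 3 (371 < 381).

2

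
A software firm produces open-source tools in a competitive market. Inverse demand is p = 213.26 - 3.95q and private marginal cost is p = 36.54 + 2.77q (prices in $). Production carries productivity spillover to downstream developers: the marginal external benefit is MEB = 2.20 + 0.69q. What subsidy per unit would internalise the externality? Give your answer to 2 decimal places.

subsidy = $22.67 per unit

Social marginal cost = private MC − MEB = 34.34 + 2.08q.
Set SMC = demand: 34.34 + 2.08q = 213.26 - 3.95q → q* = 29.6716.
The Pigouvian subsidy equals MEB at q*: 2.20 + 0.69×29.6716 = 22.6734.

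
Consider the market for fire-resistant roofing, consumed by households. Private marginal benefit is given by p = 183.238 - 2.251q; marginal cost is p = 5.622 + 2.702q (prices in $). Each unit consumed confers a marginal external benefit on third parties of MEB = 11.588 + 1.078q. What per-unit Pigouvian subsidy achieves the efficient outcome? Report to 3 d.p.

subsidy = $64.223 per unit

Social marginal benefit = demand + MEB = 194.826 - 1.173q.
Set SMB = MC: 194.826 - 1.173q = 5.622 + 2.702q → q* = 48.8268.
The Pigouvian subsidy equals MEB at q*: 11.588 + 1.078×48.8268 = 64.2233.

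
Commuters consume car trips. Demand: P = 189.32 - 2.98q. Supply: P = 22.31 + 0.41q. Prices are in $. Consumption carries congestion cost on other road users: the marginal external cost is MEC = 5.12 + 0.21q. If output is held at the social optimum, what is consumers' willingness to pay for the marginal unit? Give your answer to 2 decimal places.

Social marginal benefit = demand − MEC = 184.20 - 3.19q.
Set SMB = MC: 184.20 - 3.19q = 22.31 + 0.41q → q* = 44.9694.
Consumer price on the demand curve at q*: 189.32 − 2.98×44.9694 = 55.3112.

P = $55.31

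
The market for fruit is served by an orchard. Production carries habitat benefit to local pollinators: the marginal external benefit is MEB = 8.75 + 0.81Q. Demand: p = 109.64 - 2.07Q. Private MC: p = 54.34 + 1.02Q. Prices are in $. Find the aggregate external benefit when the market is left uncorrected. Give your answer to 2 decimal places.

Market equilibrium (private): 54.34 + 1.02Q = 109.64 - 2.07Q → Q_m = 17.8964.
Total external benefit = ∫₀^{Q_m} (8.75 + 0.81Q) dQ = 8.75×17.8964 + ½×0.81×17.8964² = 286.3074.

$286.31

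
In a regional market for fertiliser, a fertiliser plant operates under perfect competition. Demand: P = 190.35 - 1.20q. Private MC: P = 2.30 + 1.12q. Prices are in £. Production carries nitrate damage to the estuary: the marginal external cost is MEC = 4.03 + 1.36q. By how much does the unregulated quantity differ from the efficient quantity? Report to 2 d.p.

Market equilibrium (private): 2.30 + 1.12q = 190.35 - 1.20q → q_m = 81.0560.
Social marginal cost = private MC + MEC = 6.33 + 2.48q.
Set SMC = demand: 6.33 + 2.48q = 190.35 - 1.20q → q* = 50.0054.
Gap = |81.0560 − 50.0054| = 31.0506.

31.05 units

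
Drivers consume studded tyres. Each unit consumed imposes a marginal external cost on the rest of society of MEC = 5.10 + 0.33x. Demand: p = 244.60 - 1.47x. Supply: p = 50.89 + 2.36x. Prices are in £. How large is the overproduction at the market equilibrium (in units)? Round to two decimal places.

Market equilibrium (private): 50.89 + 2.36x = 244.60 - 1.47x → x_m = 50.5770.
Social marginal benefit = demand − MEC = 239.50 - 1.80x.
Set SMB = MC: 239.50 - 1.80x = 50.89 + 2.36x → x* = 45.3389.
Gap = |50.5770 − 45.3389| = 5.2381.

5.24 units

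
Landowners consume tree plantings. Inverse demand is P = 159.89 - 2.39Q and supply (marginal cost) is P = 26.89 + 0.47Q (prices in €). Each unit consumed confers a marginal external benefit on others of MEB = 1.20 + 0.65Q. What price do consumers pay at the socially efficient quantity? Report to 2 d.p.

Social marginal benefit = demand + MEB = 161.09 - 1.74Q.
Set SMB = MC: 161.09 - 1.74Q = 26.89 + 0.47Q → Q* = 60.7240.
Consumer price on the demand curve at Q*: 159.89 − 2.39×60.7240 = 14.7596.

P = €14.76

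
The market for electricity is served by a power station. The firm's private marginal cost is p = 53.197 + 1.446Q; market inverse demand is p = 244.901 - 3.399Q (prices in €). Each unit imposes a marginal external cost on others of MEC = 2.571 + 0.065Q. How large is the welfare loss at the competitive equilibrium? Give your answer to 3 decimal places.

DWL = €2.693

Market equilibrium (private): 53.197 + 1.446Q = 244.901 - 3.399Q → Q_m = 39.5674.
Social marginal cost = private MC + MEC = 55.768 + 1.511Q.
Set SMC = demand: 55.768 + 1.511Q = 244.901 - 3.399Q → Q* = 38.5200.
The welfare-loss triangle has base |Q_m − Q*| and height MEC(Q_m) (the vertical gap between SMC and demand is zero at Q* and MEC at Q_m).
DWL = ½ × 1.0474 × 5.1429 = 2.6933.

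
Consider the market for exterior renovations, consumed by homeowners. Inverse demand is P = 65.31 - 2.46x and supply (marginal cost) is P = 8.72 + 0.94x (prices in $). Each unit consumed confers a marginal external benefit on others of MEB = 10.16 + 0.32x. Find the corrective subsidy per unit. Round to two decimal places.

Social marginal benefit = demand + MEB = 75.47 - 2.14x.
Set SMB = MC: 75.47 - 2.14x = 8.72 + 0.94x → x* = 21.6721.
The Pigouvian subsidy equals MEB at x*: 10.16 + 0.32×21.6721 = 17.0951.

subsidy = $17.10 per unit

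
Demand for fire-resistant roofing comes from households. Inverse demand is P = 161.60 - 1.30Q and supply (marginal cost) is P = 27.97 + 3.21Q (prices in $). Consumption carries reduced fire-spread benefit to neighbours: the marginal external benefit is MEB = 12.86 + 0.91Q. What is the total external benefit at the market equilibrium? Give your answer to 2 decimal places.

Market equilibrium (private): 27.97 + 3.21Q = 161.60 - 1.30Q → Q_m = 29.6297.
Total external benefit = ∫₀^{Q_m} (12.86 + 0.91Q) dQ = 12.86×29.6297 + ½×0.91×29.6297² = 780.4911.

$780.49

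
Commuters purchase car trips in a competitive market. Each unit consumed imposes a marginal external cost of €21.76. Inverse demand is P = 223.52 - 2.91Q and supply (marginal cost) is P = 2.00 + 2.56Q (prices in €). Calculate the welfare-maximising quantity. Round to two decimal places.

Q* = 36.52

Social marginal benefit = demand − MEC = 201.76 - 2.91Q.
Set SMB = MC: 201.76 - 2.91Q = 2.00 + 2.56Q → Q* = 36.5192.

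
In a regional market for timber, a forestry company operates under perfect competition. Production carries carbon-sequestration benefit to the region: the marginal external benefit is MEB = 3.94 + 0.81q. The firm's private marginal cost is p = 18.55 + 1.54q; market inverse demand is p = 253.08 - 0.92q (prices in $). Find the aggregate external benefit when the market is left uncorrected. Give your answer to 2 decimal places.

$4056.76

Market equilibrium (private): 18.55 + 1.54q = 253.08 - 0.92q → q_m = 95.3374.
Total external benefit = ∫₀^{q_m} (3.94 + 0.81q) dq = 3.94×95.3374 + ½×0.81×95.3374² = 4056.7634.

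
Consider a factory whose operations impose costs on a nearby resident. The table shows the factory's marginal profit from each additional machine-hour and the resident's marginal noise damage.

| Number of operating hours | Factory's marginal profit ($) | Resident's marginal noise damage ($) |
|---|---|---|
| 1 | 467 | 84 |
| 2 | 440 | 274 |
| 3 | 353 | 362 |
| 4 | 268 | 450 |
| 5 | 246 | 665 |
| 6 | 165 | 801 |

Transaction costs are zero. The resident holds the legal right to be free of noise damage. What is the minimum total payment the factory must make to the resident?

Efficient level: marginal profit ≥ marginal noise damage through level 2, so k* = 2.
With the resident holding the right, the factory must at least compensate total damage at k*: 84 + 274 = 358.

$358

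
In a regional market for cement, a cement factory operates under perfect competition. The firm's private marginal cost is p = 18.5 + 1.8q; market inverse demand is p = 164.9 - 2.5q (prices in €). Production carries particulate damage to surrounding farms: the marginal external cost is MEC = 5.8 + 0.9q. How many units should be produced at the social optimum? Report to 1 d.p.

q* = 27.0

Social marginal cost = private MC + MEC = 24.3 + 2.7q.
Set SMC = demand: 24.3 + 2.7q = 164.9 - 2.5q → q* = 27.0385.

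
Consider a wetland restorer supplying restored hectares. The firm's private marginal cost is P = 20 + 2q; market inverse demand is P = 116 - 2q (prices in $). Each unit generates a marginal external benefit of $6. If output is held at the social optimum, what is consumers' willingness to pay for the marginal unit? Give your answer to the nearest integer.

Social marginal cost = private MC − MEB = 14 + 2q.
Set SMC = demand: 14 + 2q = 116 - 2q → q* = 25.5000.
Consumer price on the demand curve at q*: 116 − 2×25.5000 = 65.0000.

P = $65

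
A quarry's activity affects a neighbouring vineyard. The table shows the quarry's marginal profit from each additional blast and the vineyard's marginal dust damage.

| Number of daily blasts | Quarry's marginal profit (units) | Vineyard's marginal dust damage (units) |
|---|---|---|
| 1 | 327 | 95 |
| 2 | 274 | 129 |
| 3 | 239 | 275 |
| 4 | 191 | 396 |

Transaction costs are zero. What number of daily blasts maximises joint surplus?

Bargaining reaches the level where marginal profit last exceeds marginal dust damage.
That holds through level 2 (274 ≥ 129) but not at 3 (239 < 275).

2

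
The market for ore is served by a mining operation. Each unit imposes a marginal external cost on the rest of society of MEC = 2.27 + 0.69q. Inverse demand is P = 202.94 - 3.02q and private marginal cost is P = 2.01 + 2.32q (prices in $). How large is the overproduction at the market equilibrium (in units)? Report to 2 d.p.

4.68 units

Market equilibrium (private): 2.01 + 2.32q = 202.94 - 3.02q → q_m = 37.6273.
Social marginal cost = private MC + MEC = 4.28 + 3.01q.
Set SMC = demand: 4.28 + 3.01q = 202.94 - 3.02q → q* = 32.9453.
Gap = |37.6273 − 32.9453| = 4.6820.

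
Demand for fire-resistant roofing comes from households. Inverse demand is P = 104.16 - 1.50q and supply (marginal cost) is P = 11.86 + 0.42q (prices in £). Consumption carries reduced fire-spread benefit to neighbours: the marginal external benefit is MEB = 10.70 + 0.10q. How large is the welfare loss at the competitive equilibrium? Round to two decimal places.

Market equilibrium (private): 11.86 + 0.42q = 104.16 - 1.50q → q_m = 48.0729.
Social marginal benefit = demand + MEB = 114.86 - 1.40q.
Set SMB = MC: 114.86 - 1.40q = 11.86 + 0.42q → q* = 56.5934.
The welfare-loss triangle has base |q_m − q*| and height MEB(q_m) (the vertical gap between SMB and MC is zero at q* and MEB at q_m).
DWL = ½ × 8.5205 × 15.5073 = 66.0650.

DWL = £66.06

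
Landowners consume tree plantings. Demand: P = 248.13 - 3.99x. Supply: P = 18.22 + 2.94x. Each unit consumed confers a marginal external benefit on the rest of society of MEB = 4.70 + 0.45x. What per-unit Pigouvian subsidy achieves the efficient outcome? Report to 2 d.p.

Social marginal benefit = demand + MEB = 252.83 - 3.54x.
Set SMB = MC: 252.83 - 3.54x = 18.22 + 2.94x → x* = 36.2052.
The Pigouvian subsidy equals MEB at x*: 4.70 + 0.45×36.2052 = 20.9923.

subsidy = 20.99 per unit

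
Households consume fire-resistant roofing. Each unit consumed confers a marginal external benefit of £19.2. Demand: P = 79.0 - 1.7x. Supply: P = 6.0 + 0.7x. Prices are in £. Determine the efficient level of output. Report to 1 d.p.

x* = 38.4

Social marginal benefit = demand + MEB = 98.2 - 1.7x.
Set SMB = MC: 98.2 - 1.7x = 6.0 + 0.7x → x* = 38.4167.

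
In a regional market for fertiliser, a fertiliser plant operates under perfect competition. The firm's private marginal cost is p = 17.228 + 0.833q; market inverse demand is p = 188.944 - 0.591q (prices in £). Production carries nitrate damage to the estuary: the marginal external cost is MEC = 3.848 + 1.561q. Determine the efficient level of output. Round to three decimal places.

Social marginal cost = private MC + MEC = 21.076 + 2.394q.
Set SMC = demand: 21.076 + 2.394q = 188.944 - 0.591q → q* = 56.2372.

q* = 56.237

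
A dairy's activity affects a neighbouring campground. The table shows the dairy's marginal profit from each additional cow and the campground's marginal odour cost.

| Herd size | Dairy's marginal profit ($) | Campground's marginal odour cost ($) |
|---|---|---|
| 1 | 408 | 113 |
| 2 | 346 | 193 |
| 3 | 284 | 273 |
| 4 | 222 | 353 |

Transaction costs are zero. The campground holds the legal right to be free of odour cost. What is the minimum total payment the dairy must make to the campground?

$579

Efficient level: marginal profit ≥ marginal odour cost through level 3, so k* = 3.
With the campground holding the right, the dairy must at least compensate total damage at k*: 113 + 193 + 273 = 579.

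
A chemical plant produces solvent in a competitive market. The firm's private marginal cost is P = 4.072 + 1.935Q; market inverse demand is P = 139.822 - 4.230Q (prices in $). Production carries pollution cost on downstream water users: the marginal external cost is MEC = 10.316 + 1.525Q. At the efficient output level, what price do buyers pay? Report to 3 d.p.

Social marginal cost = private MC + MEC = 14.388 + 3.460Q.
Set SMC = demand: 14.388 + 3.460Q = 139.822 - 4.230Q → Q* = 16.3113.
Consumer price on the demand curve at Q*: 139.822 − 4.230×16.3113 = 70.8252.

P = $70.825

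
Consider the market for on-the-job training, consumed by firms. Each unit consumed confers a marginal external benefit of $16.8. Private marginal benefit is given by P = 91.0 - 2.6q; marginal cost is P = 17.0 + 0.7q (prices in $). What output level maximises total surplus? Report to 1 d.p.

q* = 27.5

Social marginal benefit = demand + MEB = 107.8 - 2.6q.
Set SMB = MC: 107.8 - 2.6q = 17.0 + 0.7q → q* = 27.5152.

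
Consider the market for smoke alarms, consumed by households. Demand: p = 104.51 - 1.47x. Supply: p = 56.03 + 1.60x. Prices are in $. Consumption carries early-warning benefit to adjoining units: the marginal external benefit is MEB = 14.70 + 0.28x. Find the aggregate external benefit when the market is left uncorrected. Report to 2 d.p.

$267.05

Market equilibrium (private): 56.03 + 1.60x = 104.51 - 1.47x → x_m = 15.7915.
Total external benefit = ∫₀^{x_m} (14.70 + 0.28x) dx = 14.70×15.7915 + ½×0.28×15.7915² = 267.0471.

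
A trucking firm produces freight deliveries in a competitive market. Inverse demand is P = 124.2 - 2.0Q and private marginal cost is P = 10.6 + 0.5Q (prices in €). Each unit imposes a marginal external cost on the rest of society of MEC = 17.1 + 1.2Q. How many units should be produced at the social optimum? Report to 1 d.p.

Q* = 26.1

Social marginal cost = private MC + MEC = 27.7 + 1.7Q.
Set SMC = demand: 27.7 + 1.7Q = 124.2 - 2.0Q → Q* = 26.0811.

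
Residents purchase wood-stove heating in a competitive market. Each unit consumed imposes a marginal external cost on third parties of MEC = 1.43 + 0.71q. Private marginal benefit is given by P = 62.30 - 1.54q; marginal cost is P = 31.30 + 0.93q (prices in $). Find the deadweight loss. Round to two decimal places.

Market equilibrium (private): 31.30 + 0.93q = 62.30 - 1.54q → q_m = 12.5506.
Social marginal benefit = demand − MEC = 60.87 - 2.25q.
Set SMB = MC: 60.87 - 2.25q = 31.30 + 0.93q → q* = 9.2987.
Height of the DWL triangle at q_m is MC(q_m) − SMB(q_m) = MEC(q_m) = 10.3409.
DWL = ½ × 3.2519 × 10.3409 = 16.8138.

DWL = $16.81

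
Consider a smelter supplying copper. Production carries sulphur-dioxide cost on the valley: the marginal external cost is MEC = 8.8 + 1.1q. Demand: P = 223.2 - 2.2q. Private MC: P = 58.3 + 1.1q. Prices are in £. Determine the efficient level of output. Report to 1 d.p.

q* = 35.5

Social marginal cost = private MC + MEC = 67.1 + 2.2q.
Set SMC = demand: 67.1 + 2.2q = 223.2 - 2.2q → q* = 35.4773.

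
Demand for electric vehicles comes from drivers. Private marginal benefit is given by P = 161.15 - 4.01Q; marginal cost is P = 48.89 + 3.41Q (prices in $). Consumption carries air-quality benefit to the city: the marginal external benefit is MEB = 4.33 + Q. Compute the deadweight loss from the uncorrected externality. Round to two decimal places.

DWL = $29.49

Market equilibrium (private): 48.89 + 3.41Q = 161.15 - 4.01Q → Q_m = 15.1294.
Social marginal benefit = demand + MEB = 165.48 - 3.01Q.
Set SMB = MC: 165.48 - 3.01Q = 48.89 + 3.41Q → Q* = 18.1604.
Height of the DWL triangle at Q_m is SMB(Q_m) − MC(Q_m) = MEB(Q_m) = 19.4594.
DWL = ½ × 3.0310 × 19.4594 = 29.4907.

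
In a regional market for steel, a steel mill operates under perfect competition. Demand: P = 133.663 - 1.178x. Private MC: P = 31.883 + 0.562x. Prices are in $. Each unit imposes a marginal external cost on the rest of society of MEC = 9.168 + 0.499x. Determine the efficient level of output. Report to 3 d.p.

x* = 41.363

Social marginal cost = private MC + MEC = 41.051 + 1.061x.
Set SMC = demand: 41.051 + 1.061x = 133.663 - 1.178x → x* = 41.3631.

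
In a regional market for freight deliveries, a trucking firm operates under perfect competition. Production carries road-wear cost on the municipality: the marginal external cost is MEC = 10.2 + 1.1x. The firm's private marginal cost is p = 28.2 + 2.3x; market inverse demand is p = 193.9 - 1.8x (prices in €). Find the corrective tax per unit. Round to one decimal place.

tax = €43.1 per unit

Social marginal cost = private MC + MEC = 38.4 + 3.4x.
Set SMC = demand: 38.4 + 3.4x = 193.9 - 1.8x → x* = 29.9038.
The Pigouvian tax equals MEC at x*: 10.2 + 1.1×29.9038 = 43.0942.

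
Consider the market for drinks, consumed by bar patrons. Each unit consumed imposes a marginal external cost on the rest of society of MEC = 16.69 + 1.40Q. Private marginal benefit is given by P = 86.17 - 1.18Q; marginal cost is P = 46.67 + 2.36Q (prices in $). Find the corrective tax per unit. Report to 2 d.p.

Social marginal benefit = demand − MEC = 69.48 - 2.58Q.
Set SMB = MC: 69.48 - 2.58Q = 46.67 + 2.36Q → Q* = 4.6174.
The Pigouvian tax equals MEC at Q*: 16.69 + 1.40×4.6174 = 23.1544.

tax = $23.15 per unit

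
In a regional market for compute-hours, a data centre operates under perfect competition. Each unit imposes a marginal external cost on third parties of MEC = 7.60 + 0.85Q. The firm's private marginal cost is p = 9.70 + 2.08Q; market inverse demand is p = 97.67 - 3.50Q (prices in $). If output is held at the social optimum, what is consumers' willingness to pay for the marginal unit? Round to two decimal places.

P = $53.92

Social marginal cost = private MC + MEC = 17.30 + 2.93Q.
Set SMC = demand: 17.30 + 2.93Q = 97.67 - 3.50Q → Q* = 12.4992.
Consumer price on the demand curve at Q*: 97.67 − 3.50×12.4992 = 53.9228.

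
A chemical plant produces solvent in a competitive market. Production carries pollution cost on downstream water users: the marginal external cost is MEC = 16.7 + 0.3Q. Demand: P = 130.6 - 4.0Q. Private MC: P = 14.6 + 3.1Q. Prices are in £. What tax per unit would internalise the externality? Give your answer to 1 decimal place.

Social marginal cost = private MC + MEC = 31.3 + 3.4Q.
Set SMC = demand: 31.3 + 3.4Q = 130.6 - 4.0Q → Q* = 13.4189.
The Pigouvian tax equals MEC at Q*: 16.7 + 0.3×13.4189 = 20.7257.

tax = £20.7 per unit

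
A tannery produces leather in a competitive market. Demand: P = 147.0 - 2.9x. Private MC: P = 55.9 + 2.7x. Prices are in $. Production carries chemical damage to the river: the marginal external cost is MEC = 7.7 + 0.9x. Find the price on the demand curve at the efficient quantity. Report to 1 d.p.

Social marginal cost = private MC + MEC = 63.6 + 3.6x.
Set SMC = demand: 63.6 + 3.6x = 147.0 - 2.9x → x* = 12.8308.
Consumer price on the demand curve at x*: 147.0 − 2.9×12.8308 = 109.7907.

P = $109.8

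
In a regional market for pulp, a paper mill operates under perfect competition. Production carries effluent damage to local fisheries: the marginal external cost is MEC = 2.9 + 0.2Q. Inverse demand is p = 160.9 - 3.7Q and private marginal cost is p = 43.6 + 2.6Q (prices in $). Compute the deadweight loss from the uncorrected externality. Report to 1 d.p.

DWL = $3.4

Market equilibrium (private): 43.6 + 2.6Q = 160.9 - 3.7Q → Q_m = 18.6190.
Social marginal cost = private MC + MEC = 46.5 + 2.8Q.
Set SMC = demand: 46.5 + 2.8Q = 160.9 - 3.7Q → Q* = 17.6000.
Between Q* and Q_m the wedge SMC − demand runs linearly from 0 to MEC(Q_m), so the loss is a triangle.
DWL = ½ × 1.0190 × 6.6238 = 3.3748.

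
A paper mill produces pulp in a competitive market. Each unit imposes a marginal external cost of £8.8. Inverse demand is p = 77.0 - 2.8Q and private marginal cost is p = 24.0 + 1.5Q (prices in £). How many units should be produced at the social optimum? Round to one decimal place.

Social marginal cost = private MC + MEC = 32.8 + 1.5Q.
Set SMC = demand: 32.8 + 1.5Q = 77.0 - 2.8Q → Q* = 10.2791.

Q* = 10.3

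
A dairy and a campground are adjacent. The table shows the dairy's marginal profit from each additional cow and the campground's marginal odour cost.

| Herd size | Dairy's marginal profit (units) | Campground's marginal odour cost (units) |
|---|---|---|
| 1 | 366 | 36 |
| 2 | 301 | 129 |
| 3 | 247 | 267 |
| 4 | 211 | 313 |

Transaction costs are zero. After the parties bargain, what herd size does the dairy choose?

Bargaining reaches the level where marginal profit last exceeds marginal odour cost.
That holds through level 2 (301 ≥ 129) but not at 3 (247 < 267).

2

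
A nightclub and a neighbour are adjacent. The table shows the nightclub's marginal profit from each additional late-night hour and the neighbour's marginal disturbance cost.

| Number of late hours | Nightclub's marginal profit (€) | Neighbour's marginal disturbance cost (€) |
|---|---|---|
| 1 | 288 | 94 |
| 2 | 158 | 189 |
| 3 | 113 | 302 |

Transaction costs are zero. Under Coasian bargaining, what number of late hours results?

Bargaining reaches the level where marginal profit last exceeds marginal disturbance cost.
That holds through level 1 (288 ≥ 94) but not at 2 (158 < 189).

1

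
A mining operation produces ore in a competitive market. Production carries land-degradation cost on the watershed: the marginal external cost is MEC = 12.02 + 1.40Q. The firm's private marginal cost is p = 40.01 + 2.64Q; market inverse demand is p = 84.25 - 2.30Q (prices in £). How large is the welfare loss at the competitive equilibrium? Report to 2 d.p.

Market equilibrium (private): 40.01 + 2.64Q = 84.25 - 2.30Q → Q_m = 8.9555.
Social marginal cost = private MC + MEC = 52.03 + 4.04Q.
Set SMC = demand: 52.03 + 4.04Q = 84.25 - 2.30Q → Q* = 5.0820.
Between Q* and Q_m the wedge SMC − demand runs linearly from 0 to MEC(Q_m), so the loss is a triangle.
DWL = ½ × 3.8735 × 24.5577 = 47.5621.

DWL = £47.56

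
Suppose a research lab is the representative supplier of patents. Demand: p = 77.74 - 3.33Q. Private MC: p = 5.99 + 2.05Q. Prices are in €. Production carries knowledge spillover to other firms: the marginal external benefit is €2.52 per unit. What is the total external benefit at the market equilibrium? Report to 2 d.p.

Market equilibrium (private): 5.99 + 2.05Q = 77.74 - 3.33Q → Q_m = 13.3364.
Total external benefit = MEB × Q_m = 2.52 × 13.3364 = 33.6077.

€33.61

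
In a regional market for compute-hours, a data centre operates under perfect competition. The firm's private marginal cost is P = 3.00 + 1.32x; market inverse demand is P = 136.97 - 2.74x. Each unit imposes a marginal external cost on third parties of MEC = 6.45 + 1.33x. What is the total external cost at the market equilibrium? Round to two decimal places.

936.91

Market equilibrium (private): 3.00 + 1.32x = 136.97 - 2.74x → x_m = 32.9975.
Total external cost = ∫₀^{x_m} (6.45 + 1.33x) dx = 6.45×32.9975 + ½×1.33×32.9975² = 936.9092.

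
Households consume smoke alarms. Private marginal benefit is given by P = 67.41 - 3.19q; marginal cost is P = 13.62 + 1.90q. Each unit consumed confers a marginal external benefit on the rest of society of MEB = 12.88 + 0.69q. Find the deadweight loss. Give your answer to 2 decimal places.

DWL = 46.24

Market equilibrium (private): 13.62 + 1.90q = 67.41 - 3.19q → q_m = 10.5678.
Social marginal benefit = demand + MEB = 80.29 - 2.50q.
Set SMB = MC: 80.29 - 2.50q = 13.62 + 1.90q → q* = 15.1523.
Height of the DWL triangle at q_m is SMB(q_m) − MC(q_m) = MEB(q_m) = 20.1718.
DWL = ½ × 4.5845 × 20.1718 = 46.2388.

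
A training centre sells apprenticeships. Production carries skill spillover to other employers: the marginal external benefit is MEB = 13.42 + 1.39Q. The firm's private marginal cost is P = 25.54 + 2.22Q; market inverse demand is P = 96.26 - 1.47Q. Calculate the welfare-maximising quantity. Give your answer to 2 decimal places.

Q* = 36.58

Social marginal cost = private MC − MEB = 12.12 + 0.83Q.
Set SMC = demand: 12.12 + 0.83Q = 96.26 - 1.47Q → Q* = 36.5826.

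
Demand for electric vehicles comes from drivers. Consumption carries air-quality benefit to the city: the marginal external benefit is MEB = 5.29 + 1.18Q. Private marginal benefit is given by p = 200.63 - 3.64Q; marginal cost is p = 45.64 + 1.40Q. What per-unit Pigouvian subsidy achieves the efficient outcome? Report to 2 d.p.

subsidy = 54.29 per unit

Social marginal benefit = demand + MEB = 205.92 - 2.46Q.
Set SMB = MC: 205.92 - 2.46Q = 45.64 + 1.40Q → Q* = 41.5233.
The Pigouvian subsidy equals MEB at Q*: 5.29 + 1.18×41.5233 = 54.2875.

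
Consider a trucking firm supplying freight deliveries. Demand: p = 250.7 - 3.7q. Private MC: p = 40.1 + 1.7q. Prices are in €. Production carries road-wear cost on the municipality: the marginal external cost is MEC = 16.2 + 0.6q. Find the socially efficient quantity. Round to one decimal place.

q* = 32.4

Social marginal cost = private MC + MEC = 56.3 + 2.3q.
Set SMC = demand: 56.3 + 2.3q = 250.7 - 3.7q → q* = 32.4000.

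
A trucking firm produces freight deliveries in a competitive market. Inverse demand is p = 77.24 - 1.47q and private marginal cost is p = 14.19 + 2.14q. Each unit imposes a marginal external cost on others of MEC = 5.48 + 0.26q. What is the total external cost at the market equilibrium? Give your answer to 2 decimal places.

135.37

Market equilibrium (private): 14.19 + 2.14q = 77.24 - 1.47q → q_m = 17.4654.
Total external cost = ∫₀^{q_m} (5.48 + 0.26q) dq = 5.48×17.4654 + ½×0.26×17.4654² = 135.3656.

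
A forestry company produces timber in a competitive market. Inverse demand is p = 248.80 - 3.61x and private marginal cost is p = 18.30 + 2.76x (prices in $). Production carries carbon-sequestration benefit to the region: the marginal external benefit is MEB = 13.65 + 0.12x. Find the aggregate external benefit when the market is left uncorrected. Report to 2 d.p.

Market equilibrium (private): 18.30 + 2.76x = 248.80 - 3.61x → x_m = 36.1852.
Total external benefit = ∫₀^{x_m} (13.65 + 0.12x) dx = 13.65×36.1852 + ½×0.12×36.1852² = 572.4901.

$572.49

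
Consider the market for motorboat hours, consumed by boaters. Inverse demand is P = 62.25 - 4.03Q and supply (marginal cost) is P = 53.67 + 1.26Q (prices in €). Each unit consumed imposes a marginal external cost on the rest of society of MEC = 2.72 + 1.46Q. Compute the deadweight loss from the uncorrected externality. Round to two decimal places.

Market equilibrium (private): 53.67 + 1.26Q = 62.25 - 4.03Q → Q_m = 1.6219.
Social marginal benefit = demand − MEC = 59.53 - 5.49Q.
Set SMB = MC: 59.53 - 5.49Q = 53.67 + 1.26Q → Q* = 0.8681.
Between Q* and Q_m the wedge MC − SMB runs linearly from 0 to MEC(Q_m), so the loss is a triangle.
DWL = ½ × 0.7538 × 5.0880 = 1.9177.

DWL = €1.92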